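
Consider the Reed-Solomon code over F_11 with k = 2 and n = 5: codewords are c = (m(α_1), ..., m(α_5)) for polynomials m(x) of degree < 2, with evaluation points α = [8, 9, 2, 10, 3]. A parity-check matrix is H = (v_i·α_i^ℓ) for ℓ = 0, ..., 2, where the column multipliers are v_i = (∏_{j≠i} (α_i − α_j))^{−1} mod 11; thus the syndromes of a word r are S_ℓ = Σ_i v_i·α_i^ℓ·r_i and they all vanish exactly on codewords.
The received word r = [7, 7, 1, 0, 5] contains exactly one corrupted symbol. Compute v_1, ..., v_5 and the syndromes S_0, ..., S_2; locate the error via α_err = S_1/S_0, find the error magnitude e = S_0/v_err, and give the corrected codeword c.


S = (3, 2, 5), error at position 1, error magnitude e = 4, c = [3, 7, 1, 0, 5].

Step 1: column multipliers v_i = (∏_{j≠i}(α_i − α_j))^{−1} mod 11.
  i = 1 (α = 8): (8−9)(8−2)(8−10)(8−3) = (−1)·6·(−2)·5 = 60 ≡ 5, so v_1 = 5^{−1} = 9 (mod 11).
  i = 2 (α = 9): (9−8)(9−2)(9−10)(9−3) = 1·7·(−1)·6 = −42 ≡ 2, so v_2 = 2^{−1} = 6 (mod 11).
  i = 3 (α = 2): (2−8)(2−9)(2−10)(2−3) = (−6)·(−7)·(−8)·(−1) = 336 ≡ 6, so v_3 = 6^{−1} = 2 (mod 11).
  i = 4 (α = 10): (10−8)(10−9)(10−2)(10−3) = 2·1·8·7 = 112 ≡ 2, so v_4 = 2^{−1} = 6 (mod 11).
  i = 5 (α = 3): (3−8)(3−9)(3−2)(3−10) = (−5)·(−6)·1·(−7) = −210 ≡ 10, so v_5 = 10^{−1} = 10 (mod 11).
  v = [9, 6, 2, 6, 10].
Step 2: syndromes of r = [7, 7, 1, 0, 5] (all sums mod 11).
  S_0 = Σ v_i r_i = 9·7 + 6·7 + 2·1 + 6·0 + 10·5 = 157 ≡ 3.
  S_1 = Σ v_i α_i r_i = 9·8·7 + 6·9·7 + 2·2·1 + 6·10·0 + 10·3·5 = 1036 ≡ 2.
  α_i^2 mod 11 = [9, 4, 4, 1, 9].
  S_2 = Σ v_i α_i^2 r_i = 9·9·7 + 6·4·7 + 2·4·1 + 6·1·0 + 10·9·5 = 1193 ≡ 5.
  S = (3, 2, 5) ≠ 0, so r is not a codeword (an error is present).
Step 3: locate the error. For a single error e at position i, S_ℓ = v_i·e·α_i^ℓ, so α_err = S_1/S_0.
  S_0^{−1} = 3^{−1} = 4 (mod 11), so α_err = 2·4 = 8 ≡ 8 = α_1. Error position i = 1.
  Consistency check: S_2/S_1 = 5·6 = 30 ≡ 8 = α_err ✓ (single-error assumption holds).
Step 4: error magnitude e = S_0/v_1 = S_0·∏_{j≠1}(α_1 − α_j) = 3·5 = 15 ≡ 4 (mod 11).
Step 5: correct position 1: c_1 = r_1 − e = 7 − 4 ≡ 3 (mod 11). Hence c = [3, 7, 1, 0, 5].
  Check: interpolating c through the α_i gives m(x) = 4 + 4·x (degree < 2) with m(α_i) = c_i for every i, so c is indeed a codeword.


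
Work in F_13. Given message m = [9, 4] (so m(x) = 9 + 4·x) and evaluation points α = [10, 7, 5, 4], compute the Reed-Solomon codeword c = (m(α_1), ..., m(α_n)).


c = [10, 11, 3, 12]

Message polynomial: m(x) = 9 + 4·x (mod 13).
For each evaluation point α_i, compute m(α_i) mod 13:
  α_1 = 10: Horner steps 4 → 10, so m(10) = 10.
  α_2 = 7: Horner steps 4 → 11, so m(7) = 11.
  α_3 = 5: Horner steps 4 → 3, so m(5) = 3.
  α_4 = 4: Horner steps 4 → 12, so m(4) = 12.
Codeword c = [10, 11, 3, 12] ∈ F_13^4.


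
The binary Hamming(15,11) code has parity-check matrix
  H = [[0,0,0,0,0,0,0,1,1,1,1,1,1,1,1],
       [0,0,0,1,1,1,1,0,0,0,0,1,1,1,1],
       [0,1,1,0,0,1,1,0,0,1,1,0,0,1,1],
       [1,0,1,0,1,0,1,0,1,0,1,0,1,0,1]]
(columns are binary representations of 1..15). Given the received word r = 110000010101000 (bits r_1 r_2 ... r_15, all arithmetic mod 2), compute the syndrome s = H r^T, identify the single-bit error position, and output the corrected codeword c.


s = (1, 1, 0, 1)^T, error position = 13, corrected codeword c = 110000010101100

Compute s = H r^T mod 2 one row at a time:
  s_1 = 1 + 0 + 1 + 0 + 1 + 0 + 0 + 0 = 3 ≡ 1 (mod 2).
  s_2 = 0 + 0 + 0 + 0 + 1 + 0 + 0 + 0 = 1 ≡ 1 (mod 2).
  s_3 = 1 + 0 + 0 + 0 + 1 + 0 + 0 + 0 = 2 ≡ 0 (mod 2).
  s_4 = 1 + 0 + 0 + 0 + 0 + 0 + 0 + 0 = 1 ≡ 1 (mod 2).
s = (1, 1, 0, 1)^T — this equals column 13 of H (binary 1101), so error is at position 13.
Correct: flip bit 13 of r = 110000010101000 to get c = 110000010101100.


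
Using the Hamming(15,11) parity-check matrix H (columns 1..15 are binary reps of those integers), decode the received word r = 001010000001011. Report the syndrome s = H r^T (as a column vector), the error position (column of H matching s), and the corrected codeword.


s = (1, 0, 1, 1)^T, error position = 11, corrected codeword c = 001010000011011

Compute s = H r^T mod 2 one row at a time:
  s_1 = 0 + 0 + 0 + 0 + 1 + 0 + 1 + 1 = 3 ≡ 1 (mod 2).
  s_2 = 0 + 1 + 0 + 0 + 1 + 0 + 1 + 1 = 4 ≡ 0 (mod 2).
  s_3 = 0 + 1 + 0 + 0 + 0 + 0 + 1 + 1 = 3 ≡ 1 (mod 2).
  s_4 = 0 + 1 + 1 + 0 + 0 + 0 + 0 + 1 = 3 ≡ 1 (mod 2).
s = (1, 0, 1, 1)^T — this equals column 11 of H (binary 1011), so error is at position 11.
Correct: flip bit 11 of r = 001010000001011 to get c = 001010000011011.


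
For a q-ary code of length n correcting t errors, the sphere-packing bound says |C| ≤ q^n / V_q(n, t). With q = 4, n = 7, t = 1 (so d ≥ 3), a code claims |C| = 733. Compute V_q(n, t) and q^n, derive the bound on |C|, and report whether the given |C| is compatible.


V_q(n, t) = 22, q^n = 16384, Hamming bound = 744, |C| = 733 ≤ bound (satisfied).

Step 1: Compute V_q(n, t) = Σ_{j=0}^1 C(n, j) (q−1)^j.
  j = 0: C(7,0)·(3)^0 = 1·1 = 1.
  j = 1: C(7,1)·(3)^1 = 7·3 = 21.
  V_q(n, t) = 1 + 21 = 22.
Step 2: q^n = 4^7 = 16384.
Step 3: Hamming bound ⌊q^n / V_q(n,t)⌋ = ⌊16384/22⌋ = 744.
Step 4: Compare |C| = 733 to 744: satisfied.
The claimed |C| lies below the Hamming bound.


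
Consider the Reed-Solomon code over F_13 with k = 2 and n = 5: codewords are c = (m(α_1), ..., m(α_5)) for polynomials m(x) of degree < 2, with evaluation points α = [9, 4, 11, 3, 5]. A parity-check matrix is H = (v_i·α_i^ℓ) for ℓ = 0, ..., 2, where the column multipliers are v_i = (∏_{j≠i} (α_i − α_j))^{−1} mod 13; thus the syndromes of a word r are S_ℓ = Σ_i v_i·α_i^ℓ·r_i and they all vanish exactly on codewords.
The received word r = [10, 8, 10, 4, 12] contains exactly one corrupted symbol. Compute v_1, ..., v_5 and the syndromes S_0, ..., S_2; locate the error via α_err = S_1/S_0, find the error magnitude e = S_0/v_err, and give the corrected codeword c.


S = (3, 1, 9), error at position 1, error magnitude e = 8, c = [2, 8, 10, 4, 12].

Step 1: column multipliers v_i = (∏_{j≠i}(α_i − α_j))^{−1} mod 13.
  i = 1 (α = 9): (9−4)(9−11)(9−3)(9−5) = 5·(−2)·6·4 = −240 ≡ 7, so v_1 = 7^{−1} = 2 (mod 13).
  i = 2 (α = 4): (4−9)(4−11)(4−3)(4−5) = (−5)·(−7)·1·(−1) = −35 ≡ 4, so v_2 = 4^{−1} = 10 (mod 13).
  i = 3 (α = 11): (11−9)(11−4)(11−3)(11−5) = 2·7·8·6 = 672 ≡ 9, so v_3 = 9^{−1} = 3 (mod 13).
  i = 4 (α = 3): (3−9)(3−4)(3−11)(3−5) = (−6)·(−1)·(−8)·(−2) = 96 ≡ 5, so v_4 = 5^{−1} = 8 (mod 13).
  i = 5 (α = 5): (5−9)(5−4)(5−11)(5−3) = (−4)·1·(−6)·2 = 48 ≡ 9, so v_5 = 9^{−1} = 3 (mod 13).
  v = [2, 10, 3, 8, 3].
Step 2: syndromes of r = [10, 8, 10, 4, 12] (all sums mod 13).
  S_0 = Σ v_i r_i = 2·10 + 10·8 + 3·10 + 8·4 + 3·12 = 198 ≡ 3.
  S_1 = Σ v_i α_i r_i = 2·9·10 + 10·4·8 + 3·11·10 + 8·3·4 + 3·5·12 = 1106 ≡ 1.
  α_i^2 mod 13 = [3, 3, 4, 9, 12].
  S_2 = Σ v_i α_i^2 r_i = 2·3·10 + 10·3·8 + 3·4·10 + 8·9·4 + 3·12·12 = 1140 ≡ 9.
  S = (3, 1, 9) ≠ 0, so r is not a codeword (an error is present).
Step 3: locate the error. For a single error e at position i, S_ℓ = v_i·e·α_i^ℓ, so α_err = S_1/S_0.
  S_0^{−1} = 3^{−1} = 9 (mod 13), so α_err = 1·9 = 9 ≡ 9 = α_1. Error position i = 1.
  Consistency check: S_2/S_1 = 9·1 = 9 ≡ 9 = α_err ✓ (single-error assumption holds).
Step 4: error magnitude e = S_0/v_1 = S_0·∏_{j≠1}(α_1 − α_j) = 3·7 = 21 ≡ 8 (mod 13).
Step 5: correct position 1: c_1 = r_1 − e = 10 − 8 ≡ 2 (mod 13). Hence c = [2, 8, 10, 4, 12].
  Check: interpolating c through the α_i gives m(x) = 5 + 4·x (degree < 2) with m(α_i) = c_i for every i, so c is indeed a codeword.


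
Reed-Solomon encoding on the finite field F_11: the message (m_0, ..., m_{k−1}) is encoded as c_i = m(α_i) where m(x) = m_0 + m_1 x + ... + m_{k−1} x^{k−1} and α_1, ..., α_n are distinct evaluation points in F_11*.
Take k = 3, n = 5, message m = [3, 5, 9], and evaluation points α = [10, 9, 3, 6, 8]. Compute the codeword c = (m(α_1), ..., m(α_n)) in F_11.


c = [7, 7, 0, 5, 3]

Message polynomial: m(x) = 3 + 5·x + 9·x^2 (mod 11).
For each evaluation point α_i, compute m(α_i) mod 11:
  α_1 = 10: Horner steps 9 → 7 → 7, so m(10) = 7.
  α_2 = 9: Horner steps 9 → 9 → 7, so m(9) = 7.
  α_3 = 3: Horner steps 9 → 10 → 0, so m(3) = 0.
  α_4 = 6: Horner steps 9 → 4 → 5, so m(6) = 5.
  α_5 = 8: Horner steps 9 → 0 → 3, so m(8) = 3.
Codeword c = [7, 7, 0, 5, 3] ∈ F_11^5.


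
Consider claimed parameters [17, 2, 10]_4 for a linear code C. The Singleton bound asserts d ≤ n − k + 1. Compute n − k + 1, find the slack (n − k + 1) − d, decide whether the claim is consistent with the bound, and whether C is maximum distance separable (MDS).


Singleton RHS = n − k + 1 = 16, slack = 6, bound satisfied, not MDS.

Singleton bound: d ≤ n − k + 1.
Here n = 17, k = 2, so n − k + 1 = 16.
Given d = 10, check d ≤ 16: YES.
Slack = (n − k + 1) − d = 6.
The code is NOT MDS (slack = 6 > 0).
Description: the claimed parameters are [17, 2, 10]_4; such a code would be non-MDS.


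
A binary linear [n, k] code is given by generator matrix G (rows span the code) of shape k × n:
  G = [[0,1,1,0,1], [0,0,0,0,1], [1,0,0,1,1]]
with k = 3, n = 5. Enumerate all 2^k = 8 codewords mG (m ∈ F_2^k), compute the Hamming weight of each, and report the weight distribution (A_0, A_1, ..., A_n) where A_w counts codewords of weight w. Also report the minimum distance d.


Weight distribution: A_0 = 1, A_1 = 1, A_2 = 2, A_3 = 2, A_4 = 1, A_5 = 1. Minimum distance d = 1.

Enumerate all 2^3 = 8 messages m ∈ F_2^3.
For each, compute codeword c = mG in F_2^5, then tally its weight.
  m = 000 → c = 00000, weight = 0.
  m = 100 → c = 01101, weight = 3.
  m = 010 → c = 00001, weight = 1.
  m = 110 → c = 01100, weight = 2.
  m = 001 → c = 10011, weight = 3.
  m = 101 → c = 11110, weight = 4.
  m = 011 → c = 10010, weight = 2.
  m = 111 → c = 11111, weight = 5.
Tally weights:
  weight 0: 1 codewords.
  weight 1: 1 codewords.
  weight 2: 2 codewords.
  weight 3: 2 codewords.
  weight 4: 1 codewords.
  weight 5: 1 codewords.
Minimum distance d = smallest w > 0 with A_w > 0 = 1.
Sanity: Σ A_w = 8 = 2^3 = 8 ✓.


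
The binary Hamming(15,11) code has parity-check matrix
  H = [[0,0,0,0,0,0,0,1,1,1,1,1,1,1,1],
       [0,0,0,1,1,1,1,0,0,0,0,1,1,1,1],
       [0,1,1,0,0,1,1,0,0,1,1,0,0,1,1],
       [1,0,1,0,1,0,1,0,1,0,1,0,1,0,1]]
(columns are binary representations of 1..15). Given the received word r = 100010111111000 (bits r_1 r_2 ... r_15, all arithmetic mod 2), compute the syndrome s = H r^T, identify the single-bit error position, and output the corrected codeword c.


s = (1, 1, 1, 1)^T, error position = 15, corrected codeword c = 100010111111001

Compute s = H r^T mod 2 one row at a time:
  s_1 = 1 + 1 + 1 + 1 + 1 + 0 + 0 + 0 = 5 ≡ 1 (mod 2).
  s_2 = 0 + 1 + 0 + 1 + 1 + 0 + 0 + 0 = 3 ≡ 1 (mod 2).
  s_3 = 0 + 0 + 0 + 1 + 1 + 1 + 0 + 0 = 3 ≡ 1 (mod 2).
  s_4 = 1 + 0 + 1 + 1 + 1 + 1 + 0 + 0 = 5 ≡ 1 (mod 2).
s = (1, 1, 1, 1)^T — this equals column 15 of H (binary 1111), so error is at position 15.
Correct: flip bit 15 of r = 100010111111000 to get c = 100010111111001.


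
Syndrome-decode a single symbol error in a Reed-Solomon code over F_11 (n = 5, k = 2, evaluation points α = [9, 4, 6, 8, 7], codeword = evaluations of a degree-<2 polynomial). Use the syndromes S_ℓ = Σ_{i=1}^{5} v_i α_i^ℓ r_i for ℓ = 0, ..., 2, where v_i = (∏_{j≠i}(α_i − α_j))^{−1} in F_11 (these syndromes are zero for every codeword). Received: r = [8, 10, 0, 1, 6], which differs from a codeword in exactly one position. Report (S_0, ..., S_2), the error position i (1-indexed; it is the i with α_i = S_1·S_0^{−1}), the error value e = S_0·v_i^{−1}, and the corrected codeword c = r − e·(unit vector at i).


S = (7, 8, 6), error at position 1, error magnitude e = 1, c = [7, 10, 0, 1, 6].

Step 1: column multipliers v_i = (∏_{j≠i}(α_i − α_j))^{−1} mod 11.
  i = 1 (α = 9): (9−4)(9−6)(9−8)(9−7) = 5·3·1·2 = 30 ≡ 8, so v_1 = 8^{−1} = 7 (mod 11).
  i = 2 (α = 4): (4−9)(4−6)(4−8)(4−7) = (−5)·(−2)·(−4)·(−3) = 120 ≡ 10, so v_2 = 10^{−1} = 10 (mod 11).
  i = 3 (α = 6): (6−9)(6−4)(6−8)(6−7) = (−3)·2·(−2)·(−1) = −12 ≡ 10, so v_3 = 10^{−1} = 10 (mod 11).
  i = 4 (α = 8): (8−9)(8−4)(8−6)(8−7) = (−1)·4·2·1 = −8 ≡ 3, so v_4 = 3^{−1} = 4 (mod 11).
  i = 5 (α = 7): (7−9)(7−4)(7−6)(7−8) = (−2)·3·1·(−1) = 6 ≡ 6, so v_5 = 6^{−1} = 2 (mod 11).
  v = [7, 10, 10, 4, 2].
Step 2: syndromes of r = [8, 10, 0, 1, 6] (all sums mod 11).
  S_0 = Σ v_i r_i = 7·8 + 10·10 + 10·0 + 4·1 + 2·6 = 172 ≡ 7.
  S_1 = Σ v_i α_i r_i = 7·9·8 + 10·4·10 + 10·6·0 + 4·8·1 + 2·7·6 = 1020 ≡ 8.
  α_i^2 mod 11 = [4, 5, 3, 9, 5].
  S_2 = Σ v_i α_i^2 r_i = 7·4·8 + 10·5·10 + 10·3·0 + 4·9·1 + 2·5·6 = 820 ≡ 6.
  S = (7, 8, 6) ≠ 0, so r is not a codeword (an error is present).
Step 3: locate the error. For a single error e at position i, S_ℓ = v_i·e·α_i^ℓ, so α_err = S_1/S_0.
  S_0^{−1} = 7^{−1} = 8 (mod 11), so α_err = 8·8 = 64 ≡ 9 = α_1. Error position i = 1.
  Consistency check: S_2/S_1 = 6·7 = 42 ≡ 9 = α_err ✓ (single-error assumption holds).
Step 4: error magnitude e = S_0/v_1 = S_0·∏_{j≠1}(α_1 − α_j) = 7·8 = 56 ≡ 1 (mod 11).
Step 5: correct position 1: c_1 = r_1 − e = 8 − 1 ≡ 7 (mod 11). Hence c = [7, 10, 0, 1, 6].
  Check: interpolating c through the α_i gives m(x) = 8 + 6·x (degree < 2) with m(α_i) = c_i for every i, so c is indeed a codeword.


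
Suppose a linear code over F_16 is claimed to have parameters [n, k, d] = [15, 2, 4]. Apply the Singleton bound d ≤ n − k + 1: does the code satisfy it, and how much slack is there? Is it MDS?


Singleton RHS = n − k + 1 = 14, slack = 10, bound satisfied, not MDS.

Singleton bound: d ≤ n − k + 1.
Here n = 15, k = 2, so n − k + 1 = 14.
Given d = 4, check d ≤ 14: YES.
Slack = (n − k + 1) − d = 10.
The code is NOT MDS (slack = 10 > 0).
Description: the claimed parameters are [15, 2, 4]_16; such a code would be non-MDS.


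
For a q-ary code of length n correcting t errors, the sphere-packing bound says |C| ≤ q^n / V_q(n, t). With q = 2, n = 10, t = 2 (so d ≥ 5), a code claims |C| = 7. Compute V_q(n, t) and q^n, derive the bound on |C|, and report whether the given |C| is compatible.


V_q(n, t) = 56, q^n = 1024, Hamming bound = 18, |C| = 7 ≤ bound (satisfied).

Step 1: Compute V_q(n, t) = Σ_{j=0}^2 C(n, j) (q−1)^j.
  j = 0: C(10,0)·(1)^0 = 1·1 = 1.
  j = 1: C(10,1)·(1)^1 = 10·1 = 10.
  j = 2: C(10,2)·(1)^2 = 45·1 = 45.
  V_q(n, t) = 1 + 10 + 45 = 56.
Step 2: q^n = 2^10 = 1024.
Step 3: Hamming bound ⌊q^n / V_q(n,t)⌋ = ⌊1024/56⌋ = 18.
Step 4: Compare |C| = 7 to 18: satisfied.
The claimed |C| lies below the Hamming bound.


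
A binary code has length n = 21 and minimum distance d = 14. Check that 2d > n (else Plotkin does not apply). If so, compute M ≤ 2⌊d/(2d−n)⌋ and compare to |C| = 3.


Plotkin bound M ≤ 4; given |C| = 3 ≤ bound (satisfied).

Check applicability: 2d = 28, n = 21.
2d − n = 7 > 0, so Plotkin applies.
Compute d/(2d−n) = 14/7 ≈ 2.0000.
⌊d/(2d−n)⌋ = 2.
Plotkin bound: M ≤ 2·2 = 4.
Given |C| = 3, check: satisfied.
This |C| is below the Plotkin bound.


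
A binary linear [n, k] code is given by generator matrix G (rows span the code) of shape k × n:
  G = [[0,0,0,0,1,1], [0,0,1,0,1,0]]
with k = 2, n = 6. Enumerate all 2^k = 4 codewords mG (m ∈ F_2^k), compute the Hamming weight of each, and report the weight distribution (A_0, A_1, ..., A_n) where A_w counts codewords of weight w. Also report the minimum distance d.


Weight distribution: A_0 = 1, A_2 = 3. Minimum distance d = 2.

Enumerate all 2^2 = 4 messages m ∈ F_2^2.
For each, compute codeword c = mG in F_2^6, then tally its weight.
  m = 00 → c = 000000, weight = 0.
  m = 10 → c = 000011, weight = 2.
  m = 01 → c = 001010, weight = 2.
  m = 11 → c = 001001, weight = 2.
Tally weights:
  weight 0: 1 codewords.
  weight 2: 3 codewords.
Minimum distance d = smallest w > 0 with A_w > 0 = 2.
Sanity: Σ A_w = 4 = 2^2 = 4 ✓.


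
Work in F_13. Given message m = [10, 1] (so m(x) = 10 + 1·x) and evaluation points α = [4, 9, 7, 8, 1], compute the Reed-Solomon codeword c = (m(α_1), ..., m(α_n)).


c = [1, 6, 4, 5, 11]

Message polynomial: m(x) = 10 + 1·x (mod 13).
For each evaluation point α_i, compute m(α_i) mod 13:
  α_1 = 4: Horner steps 1 → 1, so m(4) = 1.
  α_2 = 9: Horner steps 1 → 6, so m(9) = 6.
  α_3 = 7: Horner steps 1 → 4, so m(7) = 4.
  α_4 = 8: Horner steps 1 → 5, so m(8) = 5.
  α_5 = 1: Horner steps 1 → 11, so m(1) = 11.
Codeword c = [1, 6, 4, 5, 11] ∈ F_13^5.


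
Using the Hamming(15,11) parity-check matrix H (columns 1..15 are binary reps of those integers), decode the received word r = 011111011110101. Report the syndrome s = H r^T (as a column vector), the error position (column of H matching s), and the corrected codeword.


s = (0, 1, 0, 0)^T, error position = 4, corrected codeword c = 011011011110101

Compute s = H r^T mod 2 one row at a time:
  s_1 = 1 + 1 + 1 + 1 + 0 + 1 + 0 + 1 = 6 ≡ 0 (mod 2).
  s_2 = 1 + 1 + 1 + 0 + 0 + 1 + 0 + 1 = 5 ≡ 1 (mod 2).
  s_3 = 1 + 1 + 1 + 0 + 1 + 1 + 0 + 1 = 6 ≡ 0 (mod 2).
  s_4 = 0 + 1 + 1 + 0 + 1 + 1 + 1 + 1 = 6 ≡ 0 (mod 2).
s = (0, 1, 0, 0)^T — this equals column 4 of H (binary 0100), so error is at position 4.
Correct: flip bit 4 of r = 011111011110101 to get c = 011011011110101.


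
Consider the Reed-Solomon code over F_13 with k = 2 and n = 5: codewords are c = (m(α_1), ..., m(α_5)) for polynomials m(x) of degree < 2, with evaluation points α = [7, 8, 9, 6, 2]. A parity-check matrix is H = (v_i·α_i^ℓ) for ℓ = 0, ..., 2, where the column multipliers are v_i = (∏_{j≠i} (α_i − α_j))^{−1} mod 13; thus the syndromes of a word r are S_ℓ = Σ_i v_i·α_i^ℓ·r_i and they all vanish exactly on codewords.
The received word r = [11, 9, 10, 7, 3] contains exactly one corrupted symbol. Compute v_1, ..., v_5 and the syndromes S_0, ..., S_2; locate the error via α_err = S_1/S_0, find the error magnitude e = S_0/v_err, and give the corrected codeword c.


S = (12, 6, 3), error at position 1, error magnitude e = 3, c = [8, 9, 10, 7, 3].

Step 1: column multipliers v_i = (∏_{j≠i}(α_i − α_j))^{−1} mod 13.
  i = 1 (α = 7): (7−8)(7−9)(7−6)(7−2) = (−1)·(−2)·1·5 = 10 ≡ 10, so v_1 = 10^{−1} = 4 (mod 13).
  i = 2 (α = 8): (8−7)(8−9)(8−6)(8−2) = 1·(−1)·2·6 = −12 ≡ 1, so v_2 = 1^{−1} = 1 (mod 13).
  i = 3 (α = 9): (9−7)(9−8)(9−6)(9−2) = 2·1·3·7 = 42 ≡ 3, so v_3 = 3^{−1} = 9 (mod 13).
  i = 4 (α = 6): (6−7)(6−8)(6−9)(6−2) = (−1)·(−2)·(−3)·4 = −24 ≡ 2, so v_4 = 2^{−1} = 7 (mod 13).
  i = 5 (α = 2): (2−7)(2−8)(2−9)(2−6) = (−5)·(−6)·(−7)·(−4) = 840 ≡ 8, so v_5 = 8^{−1} = 5 (mod 13).
  v = [4, 1, 9, 7, 5].
Step 2: syndromes of r = [11, 9, 10, 7, 3] (all sums mod 13).
  S_0 = Σ v_i r_i = 4·11 + 1·9 + 9·10 + 7·7 + 5·3 = 207 ≡ 12.
  S_1 = Σ v_i α_i r_i = 4·7·11 + 1·8·9 + 9·9·10 + 7·6·7 + 5·2·3 = 1514 ≡ 6.
  α_i^2 mod 13 = [10, 12, 3, 10, 4].
  S_2 = Σ v_i α_i^2 r_i = 4·10·11 + 1·12·9 + 9·3·10 + 7·10·7 + 5·4·3 = 1368 ≡ 3.
  S = (12, 6, 3) ≠ 0, so r is not a codeword (an error is present).
Step 3: locate the error. For a single error e at position i, S_ℓ = v_i·e·α_i^ℓ, so α_err = S_1/S_0.
  S_0^{−1} = 12^{−1} = 12 (mod 13), so α_err = 6·12 = 72 ≡ 7 = α_1. Error position i = 1.
  Consistency check: S_2/S_1 = 3·11 = 33 ≡ 7 = α_err ✓ (single-error assumption holds).
Step 4: error magnitude e = S_0/v_1 = S_0·∏_{j≠1}(α_1 − α_j) = 12·10 = 120 ≡ 3 (mod 13).
Step 5: correct position 1: c_1 = r_1 − e = 11 − 3 ≡ 8 (mod 13). Hence c = [8, 9, 10, 7, 3].
  Check: interpolating c through the α_i gives m(x) = 1 + 1·x (degree < 2) with m(α_i) = c_i for every i, so c is indeed a codeword.


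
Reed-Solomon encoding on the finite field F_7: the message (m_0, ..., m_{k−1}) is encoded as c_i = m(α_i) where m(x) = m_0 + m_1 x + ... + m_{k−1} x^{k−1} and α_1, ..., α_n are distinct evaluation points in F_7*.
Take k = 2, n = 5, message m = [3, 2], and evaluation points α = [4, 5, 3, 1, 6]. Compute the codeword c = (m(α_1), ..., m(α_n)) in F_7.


c = [4, 6, 2, 5, 1]

Message polynomial: m(x) = 3 + 2·x (mod 7).
For each evaluation point α_i, compute m(α_i) mod 7:
  α_1 = 4: Horner steps 2 → 4, so m(4) = 4.
  α_2 = 5: Horner steps 2 → 6, so m(5) = 6.
  α_3 = 3: Horner steps 2 → 2, so m(3) = 2.
  α_4 = 1: Horner steps 2 → 5, so m(1) = 5.
  α_5 = 6: Horner steps 2 → 1, so m(6) = 1.
Codeword c = [4, 6, 2, 5, 1] ∈ F_7^5.


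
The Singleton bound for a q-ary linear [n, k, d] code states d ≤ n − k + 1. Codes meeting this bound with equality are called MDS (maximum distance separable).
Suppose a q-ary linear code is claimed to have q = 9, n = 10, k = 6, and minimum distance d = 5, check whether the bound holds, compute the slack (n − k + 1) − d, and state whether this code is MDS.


Singleton RHS = n − k + 1 = 5, slack = 0, bound satisfied, MDS.

Singleton bound: d ≤ n − k + 1.
Here n = 10, k = 6, so n − k + 1 = 5.
Given d = 5, check d ≤ 5: YES.
Slack = (n − k + 1) − d = 0.
The code is MDS (slack = 0).
Description: the claimed parameters are [10, 6, 5]_9; such a code would be MDS (meets Singleton bound).


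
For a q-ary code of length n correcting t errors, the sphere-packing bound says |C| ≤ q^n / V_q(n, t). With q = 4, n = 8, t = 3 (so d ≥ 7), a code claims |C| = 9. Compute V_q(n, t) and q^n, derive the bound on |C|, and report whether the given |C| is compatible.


V_q(n, t) = 1789, q^n = 65536, Hamming bound = 36, |C| = 9 ≤ bound (satisfied).

Step 1: Compute V_q(n, t) = Σ_{j=0}^3 C(n, j) (q−1)^j.
  j = 0: C(8,0)·(3)^0 = 1·1 = 1.
  j = 1: C(8,1)·(3)^1 = 8·3 = 24.
  j = 2: C(8,2)·(3)^2 = 28·9 = 252.
  j = 3: C(8,3)·(3)^3 = 56·27 = 1512.
  V_q(n, t) = 1 + 24 + 252 + 1512 = 1789.
Step 2: q^n = 4^8 = 65536.
Step 3: Hamming bound ⌊q^n / V_q(n,t)⌋ = ⌊65536/1789⌋ = 36.
Step 4: Compare |C| = 9 to 36: satisfied.
The claimed |C| lies below the Hamming bound.


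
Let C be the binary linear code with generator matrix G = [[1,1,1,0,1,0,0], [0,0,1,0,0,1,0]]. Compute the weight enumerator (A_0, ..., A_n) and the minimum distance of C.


Weight distribution: A_0 = 1, A_2 = 1, A_4 = 2. Minimum distance d = 2.

Enumerate all 2^2 = 4 messages m ∈ F_2^2.
For each, compute codeword c = mG in F_2^7, then tally its weight.
  m = 00 → c = 0000000, weight = 0.
  m = 10 → c = 1110100, weight = 4.
  m = 01 → c = 0010010, weight = 2.
  m = 11 → c = 1100110, weight = 4.
Tally weights:
  weight 0: 1 codewords.
  weight 2: 1 codewords.
  weight 4: 2 codewords.
Minimum distance d = smallest w > 0 with A_w > 0 = 2.
Sanity: Σ A_w = 4 = 2^2 = 4 ✓.


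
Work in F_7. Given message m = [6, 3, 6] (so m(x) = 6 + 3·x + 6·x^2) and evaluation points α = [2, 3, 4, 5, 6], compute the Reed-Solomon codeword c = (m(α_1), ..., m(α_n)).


c = [1, 6, 2, 3, 2]

Message polynomial: m(x) = 6 + 3·x + 6·x^2 (mod 7).
For each evaluation point α_i, compute m(α_i) mod 7:
  α_1 = 2: Horner steps 6 → 1 → 1, so m(2) = 1.
  α_2 = 3: Horner steps 6 → 0 → 6, so m(3) = 6.
  α_3 = 4: Horner steps 6 → 6 → 2, so m(4) = 2.
  α_4 = 5: Horner steps 6 → 5 → 3, so m(5) = 3.
  α_5 = 6: Horner steps 6 → 4 → 2, so m(6) = 2.
Codeword c = [1, 6, 2, 3, 2] ∈ F_7^5.


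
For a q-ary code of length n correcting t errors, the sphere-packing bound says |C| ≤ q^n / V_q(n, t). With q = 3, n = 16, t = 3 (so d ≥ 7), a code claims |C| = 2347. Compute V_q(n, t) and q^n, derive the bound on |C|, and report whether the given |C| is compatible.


V_q(n, t) = 4993, q^n = 43046721, Hamming bound = 8621, |C| = 2347 ≤ bound (satisfied).

Step 1: Compute V_q(n, t) = Σ_{j=0}^3 C(n, j) (q−1)^j.
  j = 0: C(16,0)·(2)^0 = 1·1 = 1.
  j = 1: C(16,1)·(2)^1 = 16·2 = 32.
  j = 2: C(16,2)·(2)^2 = 120·4 = 480.
  j = 3: C(16,3)·(2)^3 = 560·8 = 4480.
  V_q(n, t) = 1 + 32 + 480 + 4480 = 4993.
Step 2: q^n = 3^16 = 43046721.
Step 3: Hamming bound ⌊q^n / V_q(n,t)⌋ = ⌊43046721/4993⌋ = 8621.
Step 4: Compare |C| = 2347 to 8621: satisfied.
The claimed |C| lies below the Hamming bound.


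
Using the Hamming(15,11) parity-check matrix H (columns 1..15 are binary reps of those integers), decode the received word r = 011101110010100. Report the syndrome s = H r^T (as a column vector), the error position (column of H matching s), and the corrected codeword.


s = (1, 0, 1, 0)^T, error position = 10, corrected codeword c = 011101110110100

Compute s = H r^T mod 2 one row at a time:
  s_1 = 1 + 0 + 0 + 1 + 0 + 1 + 0 + 0 = 3 ≡ 1 (mod 2).
  s_2 = 1 + 0 + 1 + 1 + 0 + 1 + 0 + 0 = 4 ≡ 0 (mod 2).
  s_3 = 1 + 1 + 1 + 1 + 0 + 1 + 0 + 0 = 5 ≡ 1 (mod 2).
  s_4 = 0 + 1 + 0 + 1 + 0 + 1 + 1 + 0 = 4 ≡ 0 (mod 2).
s = (1, 0, 1, 0)^T — this equals column 10 of H (binary 1010), so error is at position 10.
Correct: flip bit 10 of r = 011101110010100 to get c = 011101110110100.


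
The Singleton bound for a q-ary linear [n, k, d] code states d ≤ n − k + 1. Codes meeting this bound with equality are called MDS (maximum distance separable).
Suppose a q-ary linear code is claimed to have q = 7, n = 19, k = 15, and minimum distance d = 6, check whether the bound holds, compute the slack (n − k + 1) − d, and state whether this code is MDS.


Singleton RHS = n − k + 1 = 5, slack = -1, bound violated (no such code; not MDS).

Singleton bound: d ≤ n − k + 1.
Here n = 19, k = 15, so n − k + 1 = 5.
Given d = 6, check d ≤ 5: NO.
Slack = (n − k + 1) − d = -1.
The slack is negative: d = 6 exceeds n − k + 1 = 5 by 1, so the Singleton bound is violated and no linear [19, 15, 6]_7 code can exist. In particular it is not MDS (MDS requires d = n − k + 1 exactly).
Description: the claimed parameters are [19, 15, 6]_7; such a code would be impossible (violates the Singleton bound).


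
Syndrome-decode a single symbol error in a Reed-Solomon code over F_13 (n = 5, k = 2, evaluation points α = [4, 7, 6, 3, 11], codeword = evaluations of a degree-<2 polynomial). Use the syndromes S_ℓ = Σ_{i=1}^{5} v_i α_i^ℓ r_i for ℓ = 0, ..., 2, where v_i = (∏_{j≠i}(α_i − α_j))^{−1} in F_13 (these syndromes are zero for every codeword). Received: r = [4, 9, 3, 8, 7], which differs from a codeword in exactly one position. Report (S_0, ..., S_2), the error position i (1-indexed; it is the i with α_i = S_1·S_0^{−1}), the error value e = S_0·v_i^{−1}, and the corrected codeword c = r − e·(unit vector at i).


S = (2, 6, 5), error at position 4, error magnitude e = 10, c = [4, 9, 3, 11, 7].

Step 1: column multipliers v_i = (∏_{j≠i}(α_i − α_j))^{−1} mod 13.
  i = 1 (α = 4): (4−7)(4−6)(4−3)(4−11) = (−3)·(−2)·1·(−7) = −42 ≡ 10, so v_1 = 10^{−1} = 4 (mod 13).
  i = 2 (α = 7): (7−4)(7−6)(7−3)(7−11) = 3·1·4·(−4) = −48 ≡ 4, so v_2 = 4^{−1} = 10 (mod 13).
  i = 3 (α = 6): (6−4)(6−7)(6−3)(6−11) = 2·(−1)·3·(−5) = 30 ≡ 4, so v_3 = 4^{−1} = 10 (mod 13).
  i = 4 (α = 3): (3−4)(3−7)(3−6)(3−11) = (−1)·(−4)·(−3)·(−8) = 96 ≡ 5, so v_4 = 5^{−1} = 8 (mod 13).
  i = 5 (α = 11): (11−4)(11−7)(11−6)(11−3) = 7·4·5·8 = 1120 ≡ 2, so v_5 = 2^{−1} = 7 (mod 13).
  v = [4, 10, 10, 8, 7].
Step 2: syndromes of r = [4, 9, 3, 8, 7] (all sums mod 13).
  S_0 = Σ v_i r_i = 4·4 + 10·9 + 10·3 + 8·8 + 7·7 = 249 ≡ 2.
  S_1 = Σ v_i α_i r_i = 4·4·4 + 10·7·9 + 10·6·3 + 8·3·8 + 7·11·7 = 1605 ≡ 6.
  α_i^2 mod 13 = [3, 10, 10, 9, 4].
  S_2 = Σ v_i α_i^2 r_i = 4·3·4 + 10·10·9 + 10·10·3 + 8·9·8 + 7·4·7 = 2020 ≡ 5.
  S = (2, 6, 5) ≠ 0, so r is not a codeword (an error is present).
Step 3: locate the error. For a single error e at position i, S_ℓ = v_i·e·α_i^ℓ, so α_err = S_1/S_0.
  S_0^{−1} = 2^{−1} = 7 (mod 13), so α_err = 6·7 = 42 ≡ 3 = α_4. Error position i = 4.
  Consistency check: S_2/S_1 = 5·11 = 55 ≡ 3 = α_err ✓ (single-error assumption holds).
Step 4: error magnitude e = S_0/v_4 = S_0·∏_{j≠4}(α_4 − α_j) = 2·5 = 10 ≡ 10 (mod 13).
Step 5: correct position 4: c_4 = r_4 − e = 8 − 10 ≡ 11 (mod 13). Hence c = [4, 9, 3, 11, 7].
  Check: interpolating c through the α_i gives m(x) = 6 + 6·x (degree < 2) with m(α_i) = c_i for every i, so c is indeed a codeword.


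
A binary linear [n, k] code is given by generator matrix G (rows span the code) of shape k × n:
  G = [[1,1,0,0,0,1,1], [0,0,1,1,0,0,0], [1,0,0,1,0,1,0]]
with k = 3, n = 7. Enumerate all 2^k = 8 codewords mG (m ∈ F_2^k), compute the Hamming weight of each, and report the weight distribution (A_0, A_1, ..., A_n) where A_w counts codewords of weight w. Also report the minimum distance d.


Weight distribution: A_0 = 1, A_2 = 1, A_3 = 4, A_4 = 1, A_6 = 1. Minimum distance d = 2.

Enumerate all 2^3 = 8 messages m ∈ F_2^3.
For each, compute codeword c = mG in F_2^7, then tally its weight.
  m = 000 → c = 0000000, weight = 0.
  m = 100 → c = 1100011, weight = 4.
  m = 010 → c = 0011000, weight = 2.
  m = 110 → c = 1111011, weight = 6.
  m = 001 → c = 1001010, weight = 3.
  m = 101 → c = 0101001, weight = 3.
  m = 011 → c = 1010010, weight = 3.
  m = 111 → c = 0110001, weight = 3.
Tally weights:
  weight 0: 1 codewords.
  weight 2: 1 codewords.
  weight 3: 4 codewords.
  weight 4: 1 codewords.
  weight 6: 1 codewords.
Minimum distance d = smallest w > 0 with A_w > 0 = 2.
Sanity: Σ A_w = 8 = 2^3 = 8 ✓.


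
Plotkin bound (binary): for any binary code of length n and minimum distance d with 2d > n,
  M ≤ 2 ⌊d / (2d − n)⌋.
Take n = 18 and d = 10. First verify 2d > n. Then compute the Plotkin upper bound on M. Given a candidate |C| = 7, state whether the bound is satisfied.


Plotkin bound M ≤ 10; given |C| = 7 ≤ bound (satisfied).

Check applicability: 2d = 20, n = 18.
2d − n = 2 > 0, so Plotkin applies.
Compute d/(2d−n) = 10/2 ≈ 5.0000.
⌊d/(2d−n)⌋ = 5.
Plotkin bound: M ≤ 2·5 = 10.
Given |C| = 7, check: satisfied.
This |C| is below the Plotkin bound.


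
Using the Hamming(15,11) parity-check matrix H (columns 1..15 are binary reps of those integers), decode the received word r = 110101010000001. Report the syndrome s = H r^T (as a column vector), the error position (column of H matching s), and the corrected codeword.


s = (0, 1, 1, 0)^T, error position = 6, corrected codeword c = 110100010000001

Compute s = H r^T mod 2 one row at a time:
  s_1 = 1 + 0 + 0 + 0 + 0 + 0 + 0 + 1 = 2 ≡ 0 (mod 2).
  s_2 = 1 + 0 + 1 + 0 + 0 + 0 + 0 + 1 = 3 ≡ 1 (mod 2).
  s_3 = 1 + 0 + 1 + 0 + 0 + 0 + 0 + 1 = 3 ≡ 1 (mod 2).
  s_4 = 1 + 0 + 0 + 0 + 0 + 0 + 0 + 1 = 2 ≡ 0 (mod 2).
s = (0, 1, 1, 0)^T — this equals column 6 of H (binary 0110), so error is at position 6.
Correct: flip bit 6 of r = 110101010000001 to get c = 110100010000001.


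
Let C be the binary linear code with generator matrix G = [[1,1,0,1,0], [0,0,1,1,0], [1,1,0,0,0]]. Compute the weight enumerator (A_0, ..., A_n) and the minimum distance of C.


Weight distribution: A_0 = 1, A_1 = 2, A_2 = 2, A_3 = 2, A_4 = 1. Minimum distance d = 1.

Enumerate all 2^3 = 8 messages m ∈ F_2^3.
For each, compute codeword c = mG in F_2^5, then tally its weight.
  m = 000 → c = 00000, weight = 0.
  m = 100 → c = 11010, weight = 3.
  m = 010 → c = 00110, weight = 2.
  m = 110 → c = 11100, weight = 3.
  m = 001 → c = 11000, weight = 2.
  m = 101 → c = 00010, weight = 1.
  m = 011 → c = 11110, weight = 4.
  m = 111 → c = 00100, weight = 1.
Tally weights:
  weight 0: 1 codewords.
  weight 1: 2 codewords.
  weight 2: 2 codewords.
  weight 3: 2 codewords.
  weight 4: 1 codewords.
Minimum distance d = smallest w > 0 with A_w > 0 = 1.
Sanity: Σ A_w = 8 = 2^3 = 8 ✓.


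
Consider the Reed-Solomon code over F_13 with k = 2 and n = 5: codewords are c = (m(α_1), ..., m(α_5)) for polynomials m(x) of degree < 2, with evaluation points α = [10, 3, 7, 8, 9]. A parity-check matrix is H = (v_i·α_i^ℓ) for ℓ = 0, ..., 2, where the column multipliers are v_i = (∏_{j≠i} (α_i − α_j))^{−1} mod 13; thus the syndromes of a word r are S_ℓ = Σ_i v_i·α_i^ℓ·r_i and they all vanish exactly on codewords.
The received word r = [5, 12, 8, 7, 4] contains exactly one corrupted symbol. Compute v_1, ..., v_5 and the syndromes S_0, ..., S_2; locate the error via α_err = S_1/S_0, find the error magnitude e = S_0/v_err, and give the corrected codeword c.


S = (11, 8, 7), error at position 5, error magnitude e = 11, c = [5, 12, 8, 7, 6].

Step 1: column multipliers v_i = (∏_{j≠i}(α_i − α_j))^{−1} mod 13.
  i = 1 (α = 10): (10−3)(10−7)(10−8)(10−9) = 7·3·2·1 = 42 ≡ 3, so v_1 = 3^{−1} = 9 (mod 13).
  i = 2 (α = 3): (3−10)(3−7)(3−8)(3−9) = (−7)·(−4)·(−5)·(−6) = 840 ≡ 8, so v_2 = 8^{−1} = 5 (mod 13).
  i = 3 (α = 7): (7−10)(7−3)(7−8)(7−9) = (−3)·4·(−1)·(−2) = −24 ≡ 2, so v_3 = 2^{−1} = 7 (mod 13).
  i = 4 (α = 8): (8−10)(8−3)(8−7)(8−9) = (−2)·5·1·(−1) = 10 ≡ 10, so v_4 = 10^{−1} = 4 (mod 13).
  i = 5 (α = 9): (9−10)(9−3)(9−7)(9−8) = (−1)·6·2·1 = −12 ≡ 1, so v_5 = 1^{−1} = 1 (mod 13).
  v = [9, 5, 7, 4, 1].
Step 2: syndromes of r = [5, 12, 8, 7, 4] (all sums mod 13).
  S_0 = Σ v_i r_i = 9·5 + 5·12 + 7·8 + 4·7 + 1·4 = 193 ≡ 11.
  S_1 = Σ v_i α_i r_i = 9·10·5 + 5·3·12 + 7·7·8 + 4·8·7 + 1·9·4 = 1282 ≡ 8.
  α_i^2 mod 13 = [9, 9, 10, 12, 3].
  S_2 = Σ v_i α_i^2 r_i = 9·9·5 + 5·9·12 + 7·10·8 + 4·12·7 + 1·3·4 = 1853 ≡ 7.
  S = (11, 8, 7) ≠ 0, so r is not a codeword (an error is present).
Step 3: locate the error. For a single error e at position i, S_ℓ = v_i·e·α_i^ℓ, so α_err = S_1/S_0.
  S_0^{−1} = 11^{−1} = 6 (mod 13), so α_err = 8·6 = 48 ≡ 9 = α_5. Error position i = 5.
  Consistency check: S_2/S_1 = 7·5 = 35 ≡ 9 = α_err ✓ (single-error assumption holds).
Step 4: error magnitude e = S_0/v_5 = S_0·∏_{j≠5}(α_5 − α_j) = 11·1 = 11 ≡ 11 (mod 13).
Step 5: correct position 5: c_5 = r_5 − e = 4 − 11 ≡ 6 (mod 13). Hence c = [5, 12, 8, 7, 6].
  Check: interpolating c through the α_i gives m(x) = 2 + 12·x (degree < 2) with m(α_i) = c_i for every i, so c is indeed a codeword.


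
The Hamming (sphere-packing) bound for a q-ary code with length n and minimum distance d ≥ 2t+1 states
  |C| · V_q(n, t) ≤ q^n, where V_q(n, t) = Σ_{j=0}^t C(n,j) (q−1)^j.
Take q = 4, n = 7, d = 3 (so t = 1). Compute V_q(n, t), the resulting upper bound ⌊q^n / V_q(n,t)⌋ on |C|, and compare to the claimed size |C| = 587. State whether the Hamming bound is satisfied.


V_q(n, t) = 22, q^n = 16384, Hamming bound = 744, |C| = 587 ≤ bound (satisfied).

Step 1: Compute V_q(n, t) = Σ_{j=0}^1 C(n, j) (q−1)^j.
  j = 0: C(7,0)·(3)^0 = 1·1 = 1.
  j = 1: C(7,1)·(3)^1 = 7·3 = 21.
  V_q(n, t) = 1 + 21 = 22.
Step 2: q^n = 4^7 = 16384.
Step 3: Hamming bound ⌊q^n / V_q(n,t)⌋ = ⌊16384/22⌋ = 744.
Step 4: Compare |C| = 587 to 744: satisfied.
The claimed |C| lies below the Hamming bound.


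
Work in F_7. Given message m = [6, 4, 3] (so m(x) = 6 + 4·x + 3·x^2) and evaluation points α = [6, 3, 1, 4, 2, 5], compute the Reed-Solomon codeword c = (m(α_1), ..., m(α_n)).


c = [5, 3, 6, 0, 5, 3]

Message polynomial: m(x) = 6 + 4·x + 3·x^2 (mod 7).
For each evaluation point α_i, compute m(α_i) mod 7:
  α_1 = 6: Horner steps 3 → 1 → 5, so m(6) = 5.
  α_2 = 3: Horner steps 3 → 6 → 3, so m(3) = 3.
  α_3 = 1: Horner steps 3 → 0 → 6, so m(1) = 6.
  α_4 = 4: Horner steps 3 → 2 → 0, so m(4) = 0.
  α_5 = 2: Horner steps 3 → 3 → 5, so m(2) = 5.
  α_6 = 5: Horner steps 3 → 5 → 3, so m(5) = 3.
Codeword c = [5, 3, 6, 0, 5, 3] ∈ F_7^6.


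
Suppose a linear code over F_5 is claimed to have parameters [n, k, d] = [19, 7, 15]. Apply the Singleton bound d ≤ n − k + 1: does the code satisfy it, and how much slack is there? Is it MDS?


Singleton RHS = n − k + 1 = 13, slack = -2, bound violated (no such code; not MDS).

Singleton bound: d ≤ n − k + 1.
Here n = 19, k = 7, so n − k + 1 = 13.
Given d = 15, check d ≤ 13: NO.
Slack = (n − k + 1) − d = -2.
The slack is negative: d = 15 exceeds n − k + 1 = 13 by 2, so the Singleton bound is violated and no linear [19, 7, 15]_5 code can exist. In particular it is not MDS (MDS requires d = n − k + 1 exactly).
Description: the claimed parameters are [19, 7, 15]_5; such a code would be impossible (violates the Singleton bound).


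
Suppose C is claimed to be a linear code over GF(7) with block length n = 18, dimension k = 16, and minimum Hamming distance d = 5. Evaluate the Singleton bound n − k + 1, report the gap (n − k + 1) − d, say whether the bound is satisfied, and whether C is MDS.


Singleton RHS = n − k + 1 = 3, slack = -2, bound violated (no such code; not MDS).

Singleton bound: d ≤ n − k + 1.
Here n = 18, k = 16, so n − k + 1 = 3.
Given d = 5, check d ≤ 3: NO.
Slack = (n − k + 1) − d = -2.
The slack is negative: d = 5 exceeds n − k + 1 = 3 by 2, so the Singleton bound is violated and no linear [18, 16, 5]_7 code can exist. In particular it is not MDS (MDS requires d = n − k + 1 exactly).
Description: the claimed parameters are [18, 16, 5]_7; such a code would be impossible (violates the Singleton bound).


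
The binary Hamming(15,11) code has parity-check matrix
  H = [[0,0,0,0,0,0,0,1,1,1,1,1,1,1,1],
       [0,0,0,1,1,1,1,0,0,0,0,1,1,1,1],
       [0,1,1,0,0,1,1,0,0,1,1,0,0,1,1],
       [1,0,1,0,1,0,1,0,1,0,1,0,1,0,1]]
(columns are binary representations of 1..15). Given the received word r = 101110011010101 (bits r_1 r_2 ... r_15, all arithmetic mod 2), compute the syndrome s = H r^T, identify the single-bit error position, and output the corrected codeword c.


s = (1, 0, 1, 1)^T, error position = 11, corrected codeword c = 101110011000101

Compute s = H r^T mod 2 one row at a time:
  s_1 = 1 + 1 + 0 + 1 + 0 + 1 + 0 + 1 = 5 ≡ 1 (mod 2).
  s_2 = 1 + 1 + 0 + 0 + 0 + 1 + 0 + 1 = 4 ≡ 0 (mod 2).
  s_3 = 0 + 1 + 0 + 0 + 0 + 1 + 0 + 1 = 3 ≡ 1 (mod 2).
  s_4 = 1 + 1 + 1 + 0 + 1 + 1 + 1 + 1 = 7 ≡ 1 (mod 2).
s = (1, 0, 1, 1)^T — this equals column 11 of H (binary 1011), so error is at position 11.
Correct: flip bit 11 of r = 101110011010101 to get c = 101110011000101.


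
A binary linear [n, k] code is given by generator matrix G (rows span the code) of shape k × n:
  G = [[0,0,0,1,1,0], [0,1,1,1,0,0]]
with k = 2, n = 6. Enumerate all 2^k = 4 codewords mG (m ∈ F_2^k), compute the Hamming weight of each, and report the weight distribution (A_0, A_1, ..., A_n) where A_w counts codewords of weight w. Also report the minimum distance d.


Weight distribution: A_0 = 1, A_2 = 1, A_3 = 2. Minimum distance d = 2.

Enumerate all 2^2 = 4 messages m ∈ F_2^2.
For each, compute codeword c = mG in F_2^6, then tally its weight.
  m = 00 → c = 000000, weight = 0.
  m = 10 → c = 000110, weight = 2.
  m = 01 → c = 011100, weight = 3.
  m = 11 → c = 011010, weight = 3.
Tally weights:
  weight 0: 1 codewords.
  weight 2: 1 codewords.
  weight 3: 2 codewords.
Minimum distance d = smallest w > 0 with A_w > 0 = 2.
Sanity: Σ A_w = 4 = 2^2 = 4 ✓.


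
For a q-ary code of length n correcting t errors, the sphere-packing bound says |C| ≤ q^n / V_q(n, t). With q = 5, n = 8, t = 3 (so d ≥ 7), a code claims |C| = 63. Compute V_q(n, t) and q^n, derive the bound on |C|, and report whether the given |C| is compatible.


V_q(n, t) = 4065, q^n = 390625, Hamming bound = 96, |C| = 63 ≤ bound (satisfied).

Step 1: Compute V_q(n, t) = Σ_{j=0}^3 C(n, j) (q−1)^j.
  j = 0: C(8,0)·(4)^0 = 1·1 = 1.
  j = 1: C(8,1)·(4)^1 = 8·4 = 32.
  j = 2: C(8,2)·(4)^2 = 28·16 = 448.
  j = 3: C(8,3)·(4)^3 = 56·64 = 3584.
  V_q(n, t) = 1 + 32 + 448 + 3584 = 4065.
Step 2: q^n = 5^8 = 390625.
Step 3: Hamming bound ⌊q^n / V_q(n,t)⌋ = ⌊390625/4065⌋ = 96.
Step 4: Compare |C| = 63 to 96: satisfied.
The claimed |C| lies below the Hamming bound.
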